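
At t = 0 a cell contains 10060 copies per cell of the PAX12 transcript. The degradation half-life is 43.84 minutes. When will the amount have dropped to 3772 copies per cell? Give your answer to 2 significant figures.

62 minutes

Fraction remaining = 3772/10060 ≈ 0.37495.
n = log₂(10060/3772) = ln(2.667)/ln 2 ≈ 1.4152 half-lives.
t = n × t½ = 1.4152 × 43.84 ≈ 62.044 minutes.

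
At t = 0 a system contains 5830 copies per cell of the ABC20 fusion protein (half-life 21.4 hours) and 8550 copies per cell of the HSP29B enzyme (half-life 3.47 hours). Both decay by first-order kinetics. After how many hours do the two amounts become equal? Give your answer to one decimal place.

Set 5830·(1/2)^(t/21.4) = 8550·(1/2)^(t/3.47).
Taking log₂: log₂(5830/8550) = t·(1/21.4 − 1/3.47).
log₂(0.68187) = -0.55243; 1/21.4 − 1/3.47 = -0.24146.
t = -0.55243 / -0.24146 ≈ 2.2879 hours.

2.3 hours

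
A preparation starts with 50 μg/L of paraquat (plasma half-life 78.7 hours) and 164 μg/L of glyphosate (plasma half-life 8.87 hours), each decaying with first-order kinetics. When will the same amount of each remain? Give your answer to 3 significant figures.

Set 50·(1/2)^(t/78.7) = 164·(1/2)^(t/8.87).
Taking log₂: log₂(50/164) = t·(1/78.7 − 1/8.87).
log₂(0.30488) = -1.7137; 1/78.7 − 1/8.87 = -0.10003.
t = -1.7137 / -0.10003 ≈ 17.131 hours.

17.1 hours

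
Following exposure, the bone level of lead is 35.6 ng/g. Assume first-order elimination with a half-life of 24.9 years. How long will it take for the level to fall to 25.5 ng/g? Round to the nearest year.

Fraction remaining = 25.5/35.6 ≈ 0.71629.
n = log₂(35.6/25.5) = ln(1.3961)/ln 2 ≈ 0.48138 half-lives.
t = n × t½ = 0.48138 × 24.9 ≈ 11.986 years.

12 years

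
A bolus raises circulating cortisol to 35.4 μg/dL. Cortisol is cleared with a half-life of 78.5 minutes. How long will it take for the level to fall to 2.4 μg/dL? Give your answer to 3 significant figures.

305 minutes

Fraction remaining = 2.4/35.4 ≈ 0.067797.
n = log₂(35.4/2.4) = ln(14.75)/ln 2 ≈ 3.8826 half-lives.
t = n × t½ = 3.8826 × 78.5 ≈ 304.79 minutes.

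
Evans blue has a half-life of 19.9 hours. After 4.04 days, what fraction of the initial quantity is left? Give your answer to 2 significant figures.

4.04 days = 96.96 hours.
n = 96.96/19.9 ≈ 4.8724 half-lives.
Fraction remaining = (1/2)^4.8724 ≈ 0.034141.

0.034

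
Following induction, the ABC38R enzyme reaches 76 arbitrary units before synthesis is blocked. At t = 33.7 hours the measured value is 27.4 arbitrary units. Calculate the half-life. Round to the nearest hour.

A/A₀ = 27.4/76 ≈ 0.36053.
n = log₂(2.7737) ≈ 1.4718 half-lives elapsed in 33.7 hours.
t½ = 33.7/1.4718 ≈ 22.897 hours.

23 hours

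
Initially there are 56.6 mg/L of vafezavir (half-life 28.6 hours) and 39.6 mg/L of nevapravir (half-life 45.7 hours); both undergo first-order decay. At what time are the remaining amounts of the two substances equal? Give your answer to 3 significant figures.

39.4 hours

Set 56.6·(1/2)^(t/28.6) = 39.6·(1/2)^(t/45.7).
Taking log₂: log₂(56.6/39.6) = t·(1/28.6 − 1/45.7).
log₂(1.4293) = 0.5153; 1/28.6 − 1/45.7 = 0.013083.
t = 0.5153 / 0.013083 ≈ 39.387 hours.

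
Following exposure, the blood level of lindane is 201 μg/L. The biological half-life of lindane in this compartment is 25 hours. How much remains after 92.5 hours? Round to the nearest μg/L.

Number of half-lives: n = 92.5/25 ≈ 3.7.
Remaining = 201 × (1/2)^3.7 = 201 × 0.076947 ≈ 15.466 μg/L.

15 μg/L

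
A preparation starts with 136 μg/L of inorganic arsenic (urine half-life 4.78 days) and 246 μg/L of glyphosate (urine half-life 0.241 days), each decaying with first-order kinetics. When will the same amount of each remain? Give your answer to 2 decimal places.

Set 136·(1/2)^(t/4.78) = 246·(1/2)^(t/0.241).
Taking log₂: log₂(136/246) = t·(1/4.78 − 1/0.241).
log₂(0.55285) = -0.85505; 1/4.78 − 1/0.241 = -3.9402.
t = -0.85505 / -3.9402 ≈ 0.21701 days.

0.22 days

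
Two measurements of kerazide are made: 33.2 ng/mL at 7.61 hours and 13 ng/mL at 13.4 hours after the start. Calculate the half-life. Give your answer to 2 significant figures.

4.3 hours

Over Δt = 13.4 − 7.61 = 5.79 hours, the level fell by a factor of 33.2/13 ≈ 2.5538.
n = log₂(2.5538) ≈ 1.3527 half-lives, so t½ = 5.79/1.3527 ≈ 4.2804 hours.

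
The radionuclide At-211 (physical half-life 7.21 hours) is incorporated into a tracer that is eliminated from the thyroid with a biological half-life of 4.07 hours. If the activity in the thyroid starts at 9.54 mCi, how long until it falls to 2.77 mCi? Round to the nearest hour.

1/t_eff = 1/t_phys + 1/t_biol = 1/7.21 + 1/4.07 = 0.3844 per hour.
t_eff = 7.21 × 4.07 / (7.21 + 4.07) ≈ 2.6015 hours.
n = log₂(9.54/2.77) ≈ 1.7841; t = 1.7841 × 2.6015 ≈ 4.6413 hours.

5 hours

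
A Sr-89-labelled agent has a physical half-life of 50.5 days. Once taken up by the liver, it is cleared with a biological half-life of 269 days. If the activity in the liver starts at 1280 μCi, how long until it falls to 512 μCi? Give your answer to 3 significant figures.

1/t_eff = 1/t_phys + 1/t_biol = 1/50.5 + 1/269 = 0.023519 per day.
t_eff = 50.5 × 269 / (50.5 + 269) ≈ 42.518 days.
n = log₂(1280/512) ≈ 1.3219; t = 1.3219 × 42.518 ≈ 56.206 days.

56.2 days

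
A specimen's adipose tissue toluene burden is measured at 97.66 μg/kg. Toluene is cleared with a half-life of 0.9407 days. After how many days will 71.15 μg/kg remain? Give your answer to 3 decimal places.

0.430 days

Fraction remaining = 71.15/97.66 ≈ 0.72855.
n = log₂(97.66/71.15) = ln(1.3726)/ln 2 ≈ 0.4569 half-lives.
t = n × t½ = 0.4569 × 0.9407 ≈ 0.42981 days.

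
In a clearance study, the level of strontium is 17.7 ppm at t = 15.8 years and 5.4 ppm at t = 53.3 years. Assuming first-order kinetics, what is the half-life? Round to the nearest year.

22 years

Over Δt = 53.3 − 15.8 = 37.5 years, the level fell by a factor of 17.7/5.4 ≈ 3.2778.
n = log₂(3.2778) ≈ 1.7127 half-lives, so t½ = 37.5/1.7127 ≈ 21.895 years.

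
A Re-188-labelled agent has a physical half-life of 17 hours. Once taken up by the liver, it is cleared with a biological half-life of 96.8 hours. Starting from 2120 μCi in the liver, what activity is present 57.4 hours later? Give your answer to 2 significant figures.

1/t_eff = 1/t_phys + 1/t_biol = 1/17 + 1/96.8 = 0.069154 per hour.
t_eff = 17 × 96.8 / (17 + 96.8) ≈ 14.46 hours.
Remaining = 2120 × (1/2)^(57.4/14.46) = 2120 × (1/2)^3.9694 ≈ 135.34 μCi.

140 μCi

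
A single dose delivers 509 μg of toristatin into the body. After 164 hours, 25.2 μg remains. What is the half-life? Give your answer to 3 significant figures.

37.8 hours

A/A₀ = 25.2/509 ≈ 0.049509.
n = log₂(20.198) ≈ 4.3362 half-lives elapsed in 164 hours.
t½ = 164/4.3362 ≈ 37.821 hours.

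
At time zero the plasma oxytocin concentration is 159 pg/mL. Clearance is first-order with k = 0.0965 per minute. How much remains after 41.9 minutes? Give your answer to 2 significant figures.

2.8 pg/mL

t½ = ln 2 / k = 0.69315 / 0.0965 ≈ 7.1829 minutes.
Number of half-lives: n = 41.9/7.1829 ≈ 5.8333.
Remaining = 159 × (1/2)^5.8333 = 159 × 0.017539 ≈ 2.7886 pg/mL.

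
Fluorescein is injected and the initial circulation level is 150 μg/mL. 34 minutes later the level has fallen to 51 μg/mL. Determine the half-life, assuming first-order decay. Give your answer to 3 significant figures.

A/A₀ = 51/150 ≈ 0.34.
n = log₂(2.9412) ≈ 1.5564 half-lives elapsed in 34 minutes.
t½ = 34/1.5564 ≈ 21.845 minutes.

21.8 minutes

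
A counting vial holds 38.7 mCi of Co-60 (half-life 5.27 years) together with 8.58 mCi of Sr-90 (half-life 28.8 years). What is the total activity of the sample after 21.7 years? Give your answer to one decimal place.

Co-60: 38.7 × (1/2)^(21.7/5.27) = 38.7 × (1/2)^4.1176 ≈ 2.2293 mCi.
Sr-90: 8.58 × (1/2)^(21.7/28.8) = 8.58 × (1/2)^0.75347 ≈ 5.0894 mCi.
Total = 2.2293 + 5.0894 ≈ 7.3188 mCi.

7.3 mCi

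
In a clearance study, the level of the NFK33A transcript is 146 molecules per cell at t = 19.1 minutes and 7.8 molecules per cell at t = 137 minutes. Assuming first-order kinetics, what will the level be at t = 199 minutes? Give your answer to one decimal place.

1.7 molecules per cell

Over Δt = 137 − 19.1 = 117.9 minutes, the level fell by a factor of 146/7.8 ≈ 18.718.
n = log₂(18.718) ≈ 4.2264 half-lives, so t½ = 117.9/4.2264 ≈ 27.896 minutes.
From t = 137 to t = 199: 7.8 × (1/2)^((199−137)/27.896) ≈ 1.6713 molecules per cell.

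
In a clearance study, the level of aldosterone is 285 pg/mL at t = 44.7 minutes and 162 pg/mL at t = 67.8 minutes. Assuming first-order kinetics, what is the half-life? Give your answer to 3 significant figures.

28.3 minutes

Over Δt = 67.8 − 44.7 = 23.1 minutes, the level fell by a factor of 285/162 ≈ 1.7593.
n = log₂(1.7593) ≈ 0.81497 half-lives, so t½ = 23.1/0.81497 ≈ 28.345 minutes.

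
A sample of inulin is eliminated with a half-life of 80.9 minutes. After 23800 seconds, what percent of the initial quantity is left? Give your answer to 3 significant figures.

3.34%

23800 seconds = 396.667 minutes.
n = 396.667/80.9 ≈ 4.9032 half-lives.
Fraction remaining = (1/2)^4.9032 ≈ 0.033419, i.e. 3.3419%.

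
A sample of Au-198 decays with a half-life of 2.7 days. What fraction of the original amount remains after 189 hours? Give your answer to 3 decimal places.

0.132

189 hours = 7.875 days.
n = 7.875/2.7 ≈ 2.9167 half-lives.
Fraction remaining = (1/2)^2.9167 ≈ 0.13243.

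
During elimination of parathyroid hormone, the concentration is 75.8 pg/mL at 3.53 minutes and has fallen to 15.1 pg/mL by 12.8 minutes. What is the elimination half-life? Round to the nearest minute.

4 minutes

Over Δt = 12.8 − 3.53 = 9.27 minutes, the level fell by a factor of 75.8/15.1 ≈ 5.0199.
n = log₂(5.0199) ≈ 2.3276 half-lives, so t½ = 9.27/2.3276 ≈ 3.9826 minutes.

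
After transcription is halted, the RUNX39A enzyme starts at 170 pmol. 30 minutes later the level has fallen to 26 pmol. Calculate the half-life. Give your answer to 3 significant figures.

11.1 minutes

A/A₀ = 26/170 ≈ 0.15294.
n = log₂(6.5385) ≈ 2.709 half-lives elapsed in 30 minutes.
t½ = 30/2.709 ≈ 11.074 minutes.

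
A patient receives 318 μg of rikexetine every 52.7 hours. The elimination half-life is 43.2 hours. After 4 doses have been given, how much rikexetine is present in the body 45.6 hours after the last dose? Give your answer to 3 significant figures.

259 μg

The 4 doses were given 203.7, 151, 98.3, 45.6 hours ago.
Total = 318·(1/2)^(203.7/43.2) + 318·(1/2)^(151/43.2) + 318·(1/2)^(98.3/43.2) + 318·(1/2)^(45.6/43.2)
      = 12.106 + 28.198 + 65.682 + 152.99 ≈ 258.98 μg.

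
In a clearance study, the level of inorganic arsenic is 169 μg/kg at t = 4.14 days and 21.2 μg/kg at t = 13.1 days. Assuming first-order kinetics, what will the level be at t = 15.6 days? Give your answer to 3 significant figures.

Over Δt = 13.1 − 4.14 = 8.96 days, the level fell by a factor of 169/21.2 ≈ 7.9717.
n = log₂(7.9717) ≈ 2.9949 half-lives, so t½ = 8.96/2.9949 ≈ 2.9918 days.
From t = 13.1 to t = 15.6: 21.2 × (1/2)^((15.6−13.1)/2.9918) ≈ 11.879 μg/kg.

11.9 μg/kg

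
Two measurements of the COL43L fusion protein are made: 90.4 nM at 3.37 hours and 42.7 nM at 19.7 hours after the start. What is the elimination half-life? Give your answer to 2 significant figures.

Over Δt = 19.7 − 3.37 = 16.33 hours, the level fell by a factor of 90.4/42.7 ≈ 2.1171.
n = log₂(2.1171) ≈ 1.0821 half-lives, so t½ = 16.33/1.0821 ≈ 15.091 hours.

15 hours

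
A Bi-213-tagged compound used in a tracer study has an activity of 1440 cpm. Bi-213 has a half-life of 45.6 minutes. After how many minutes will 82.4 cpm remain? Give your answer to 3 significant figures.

188 minutes

Fraction remaining = 82.4/1440 ≈ 0.057222.
n = log₂(1440/82.4) = ln(17.476)/ln 2 ≈ 4.1273 half-lives.
t = n × t½ = 4.1273 × 45.6 ≈ 188.2 minutes.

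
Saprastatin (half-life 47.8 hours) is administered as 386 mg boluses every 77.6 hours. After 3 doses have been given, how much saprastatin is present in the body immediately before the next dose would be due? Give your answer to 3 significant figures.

179 mg

The 3 doses were given 232.8, 155.2, 77.6 hours ago.
Total = 386·(1/2)^(232.8/47.8) + 386·(1/2)^(155.2/47.8) + 386·(1/2)^(77.6/47.8)
      = 13.197 + 40.662 + 125.28 ≈ 179.14 mg.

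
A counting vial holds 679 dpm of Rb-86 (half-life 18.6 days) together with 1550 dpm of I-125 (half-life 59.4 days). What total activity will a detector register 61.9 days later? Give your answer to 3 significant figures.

820 dpm

Rb-86: 679 × (1/2)^(61.9/18.6) = 679 × (1/2)^3.328 ≈ 67.617 dpm.
I-125: 1550 × (1/2)^(61.9/59.4) = 1550 × (1/2)^1.0421 ≈ 752.72 dpm.
Total = 67.617 + 752.72 ≈ 820.33 dpm.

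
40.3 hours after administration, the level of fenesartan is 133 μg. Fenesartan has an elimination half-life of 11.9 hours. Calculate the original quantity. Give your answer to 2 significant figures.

1400 μg

Number of half-lives elapsed: n = 40.3/11.9 ≈ 3.3866.
A₀ = A × 2^n = 133 × 2^3.3866 = 133 × 10.458 ≈ 1390.9 μg.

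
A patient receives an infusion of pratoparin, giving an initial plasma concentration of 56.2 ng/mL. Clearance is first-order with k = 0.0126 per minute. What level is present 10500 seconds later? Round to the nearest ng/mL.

6 ng/mL

t½ = ln 2 / k = 0.69315 / 0.0126 ≈ 55.012 minutes.
Convert the elapsed time: 10500 seconds = 175 minutes.
Number of half-lives: n = 175/55.012 ≈ 3.1811.
Remaining = 56.2 × (1/2)^3.1811 = 56.2 × 0.11025 ≈ 6.1961 ng/mL.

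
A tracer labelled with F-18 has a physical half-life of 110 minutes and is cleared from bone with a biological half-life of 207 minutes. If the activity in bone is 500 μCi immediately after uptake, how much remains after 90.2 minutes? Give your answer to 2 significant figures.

210 μCi

1/t_eff = 1/t_phys + 1/t_biol = 1/110 + 1/207 = 0.013922 per minute.
t_eff = 110 × 207 / (110 + 207) ≈ 71.83 minutes.
Remaining = 500 × (1/2)^(90.2/71.83) = 500 × (1/2)^1.2557 ≈ 209.39 μCi.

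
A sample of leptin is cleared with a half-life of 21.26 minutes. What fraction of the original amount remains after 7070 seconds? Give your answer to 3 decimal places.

0.021

7070 seconds = 117.833 minutes.
n = 117.833/21.26 ≈ 5.5425 half-lives.
Fraction remaining = (1/2)^5.5425 ≈ 0.021456.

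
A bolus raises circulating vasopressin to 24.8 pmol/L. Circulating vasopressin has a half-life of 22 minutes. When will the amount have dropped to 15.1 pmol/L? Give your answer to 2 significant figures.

16 minutes

Fraction remaining = 15.1/24.8 ≈ 0.60887.
n = log₂(24.8/15.1) = ln(1.6424)/ln 2 ≈ 0.71579 half-lives.
t = n × t½ = 0.71579 × 22 ≈ 15.747 minutes.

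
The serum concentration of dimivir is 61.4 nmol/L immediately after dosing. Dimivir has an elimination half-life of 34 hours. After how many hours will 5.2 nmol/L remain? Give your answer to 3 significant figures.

121 hours

Fraction remaining = 5.2/61.4 ≈ 0.084691.
n = log₂(61.4/5.2) = ln(11.808)/ln 2 ≈ 3.5617 half-lives.
t = n × t½ = 3.5617 × 34 ≈ 121.1 hours.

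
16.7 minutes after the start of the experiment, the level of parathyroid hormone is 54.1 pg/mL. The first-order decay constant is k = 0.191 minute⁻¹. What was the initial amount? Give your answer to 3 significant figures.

t½ = ln 2 / k = 0.69315 / 0.191 ≈ 3.629 minutes.
Number of half-lives elapsed: n = 16.7/3.629 ≈ 4.6018.
A₀ = A × 2^n = 54.1 × 2^4.6018 = 54.1 × 24.281 ≈ 1313.6 pg/mL.

1310 pg/mL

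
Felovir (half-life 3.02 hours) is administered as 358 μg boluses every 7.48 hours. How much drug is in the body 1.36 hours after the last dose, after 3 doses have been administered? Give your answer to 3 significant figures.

The 3 doses were given 16.32, 8.84, 1.36 hours ago.
Total = 358·(1/2)^(16.32/3.02) + 358·(1/2)^(8.84/3.02) + 358·(1/2)^(1.36/3.02)
      = 8.4552 + 47.068 + 262.01 ≈ 317.53 μg.

318 μg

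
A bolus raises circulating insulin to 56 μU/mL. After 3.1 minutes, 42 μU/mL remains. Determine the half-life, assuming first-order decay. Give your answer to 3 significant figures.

A/A₀ = 42/56 ≈ 0.75.
n = log₂(1.3333) ≈ 0.41504 half-lives elapsed in 3.1 minutes.
t½ = 3.1/0.41504 ≈ 7.4692 minutes.

7.47 minutes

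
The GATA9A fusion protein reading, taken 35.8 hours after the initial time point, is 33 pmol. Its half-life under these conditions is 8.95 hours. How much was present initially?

Number of half-lives elapsed: n = 35.8/8.95 ≈ 4.
A₀ = A × 2^n = 33 × 2^4 = 33 × 16 ≈ 528 pmol.

528 pmol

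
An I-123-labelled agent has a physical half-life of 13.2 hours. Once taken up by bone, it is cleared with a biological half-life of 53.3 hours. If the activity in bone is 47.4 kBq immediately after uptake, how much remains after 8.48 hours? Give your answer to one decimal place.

27.2 kBq

1/t_eff = 1/t_phys + 1/t_biol = 1/13.2 + 1/53.3 = 0.094519 per hour.
t_eff = 13.2 × 53.3 / (13.2 + 53.3) ≈ 10.58 hours.
Remaining = 47.4 × (1/2)^(8.48/10.58) = 47.4 × (1/2)^0.80152 ≈ 27.195 kBq.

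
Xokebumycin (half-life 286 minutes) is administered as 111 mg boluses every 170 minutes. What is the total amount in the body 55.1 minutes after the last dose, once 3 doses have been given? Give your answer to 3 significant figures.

204 mg

The 3 doses were given 395.1, 225.1, 55.1 minutes ago.
Total = 111·(1/2)^(395.1/286) + 111·(1/2)^(225.1/286) + 111·(1/2)^(55.1/286)
      = 42.605 + 64.327 + 97.124 ≈ 204.06 mg.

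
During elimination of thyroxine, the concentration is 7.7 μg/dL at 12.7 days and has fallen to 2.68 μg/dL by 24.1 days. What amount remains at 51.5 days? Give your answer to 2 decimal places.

Over Δt = 24.1 − 12.7 = 11.4 days, the level fell by a factor of 7.7/2.68 ≈ 2.8731.
n = log₂(2.8731) ≈ 1.5226 half-lives, so t½ = 11.4/1.5226 ≈ 7.4871 days.
From t = 24.1 to t = 51.5: 2.68 × (1/2)^((51.5−24.1)/7.4871) ≈ 0.21207 μg/dL.

0.21 μg/dL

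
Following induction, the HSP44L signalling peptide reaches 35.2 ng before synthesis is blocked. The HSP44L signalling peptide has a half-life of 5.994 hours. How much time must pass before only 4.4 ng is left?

17.982 hours

4.4/35.2 = 1/8, so 3 half-lives have elapsed.
t = 3 × 5.994 = 17.982 hours.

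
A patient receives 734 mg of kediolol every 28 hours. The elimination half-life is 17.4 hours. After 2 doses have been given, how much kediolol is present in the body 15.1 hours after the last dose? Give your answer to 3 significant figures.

534 mg

The 2 doses were given 43.1, 15.1 hours ago.
Total = 734·(1/2)^(43.1/17.4) + 734·(1/2)^(15.1/17.4)
      = 131.84 + 402.21 ≈ 534.05 mg.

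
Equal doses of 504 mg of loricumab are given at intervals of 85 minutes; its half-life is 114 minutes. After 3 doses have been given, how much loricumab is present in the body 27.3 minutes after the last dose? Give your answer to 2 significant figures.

830 mg

The 3 doses were given 197.3, 112.3, 27.3 minutes ago.
Total = 504·(1/2)^(197.3/114) + 504·(1/2)^(112.3/114) + 504·(1/2)^(27.3/114)
      = 151.86 + 254.62 + 426.92 ≈ 833.39 mg.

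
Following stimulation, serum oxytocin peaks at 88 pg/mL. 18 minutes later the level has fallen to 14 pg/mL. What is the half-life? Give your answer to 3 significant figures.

A/A₀ = 14/88 ≈ 0.15909.
n = log₂(6.2857) ≈ 2.6521 half-lives elapsed in 18 minutes.
t½ = 18/2.6521 ≈ 6.7871 minutes.

6.79 minutes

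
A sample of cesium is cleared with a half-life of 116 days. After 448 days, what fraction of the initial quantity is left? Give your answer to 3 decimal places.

n = 448/116 ≈ 3.8621 half-lives.
Fraction remaining = (1/2)^3.8621 ≈ 0.06877.

0.069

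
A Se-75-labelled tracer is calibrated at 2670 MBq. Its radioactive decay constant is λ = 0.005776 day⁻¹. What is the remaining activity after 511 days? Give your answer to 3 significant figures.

t½ = ln 2 / λ = 0.69315 / 0.005776 ≈ 120 days.
Number of half-lives: n = 511/120 ≈ 4.2582.
Remaining = 2670 × (1/2)^4.2582 = 2670 × 0.052259 ≈ 139.53 MBq.

140 MBq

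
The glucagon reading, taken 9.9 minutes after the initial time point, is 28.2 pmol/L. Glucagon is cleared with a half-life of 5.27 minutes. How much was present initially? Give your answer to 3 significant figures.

Number of half-lives elapsed: n = 9.9/5.27 ≈ 1.8786.
A₀ = A × 2^n = 28.2 × 2^1.8786 = 28.2 × 3.6771 ≈ 103.69 pmol/L.

104 pmol/L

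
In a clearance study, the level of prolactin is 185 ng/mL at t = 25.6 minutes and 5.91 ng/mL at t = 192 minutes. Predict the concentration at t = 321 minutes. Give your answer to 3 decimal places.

0.409 ng/mL

Over Δt = 192 − 25.6 = 166.4 minutes, the level fell by a factor of 185/5.91 ≈ 31.303.
n = log₂(31.303) ≈ 4.9682 half-lives, so t½ = 166.4/4.9682 ≈ 33.493 minutes.
From t = 192 to t = 321: 5.91 × (1/2)^((321−192)/33.493) ≈ 0.4094 ng/mL.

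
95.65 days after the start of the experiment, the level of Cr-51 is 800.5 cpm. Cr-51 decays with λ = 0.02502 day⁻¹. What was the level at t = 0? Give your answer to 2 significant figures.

8800 cpm

t½ = ln 2 / λ = 0.69315 / 0.02502 ≈ 27.704 days.
Number of half-lives elapsed: n = 95.65/27.704 ≈ 3.4526.
A₀ = A × 2^n = 800.5 × 2^3.4526 = 800.5 × 10.948 ≈ 8763.9 cpm.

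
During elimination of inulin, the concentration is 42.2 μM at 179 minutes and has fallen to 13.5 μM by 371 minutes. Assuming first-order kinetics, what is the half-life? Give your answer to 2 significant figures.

Over Δt = 371 − 179 = 192 minutes, the level fell by a factor of 42.2/13.5 ≈ 3.1259.
n = log₂(3.1259) ≈ 1.6443 half-lives, so t½ = 192/1.6443 ≈ 116.77 minutes.

120 minutes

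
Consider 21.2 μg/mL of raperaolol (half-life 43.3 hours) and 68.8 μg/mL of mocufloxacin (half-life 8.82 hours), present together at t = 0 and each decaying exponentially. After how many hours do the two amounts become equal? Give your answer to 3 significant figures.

Set 21.2·(1/2)^(t/43.3) = 68.8·(1/2)^(t/8.82).
Taking log₂: log₂(21.2/68.8) = t·(1/43.3 − 1/8.82).
log₂(0.30814) = -1.6983; 1/43.3 − 1/8.82 = -0.090284.
t = -1.6983 / -0.090284 ≈ 18.811 hours.

18.8 hours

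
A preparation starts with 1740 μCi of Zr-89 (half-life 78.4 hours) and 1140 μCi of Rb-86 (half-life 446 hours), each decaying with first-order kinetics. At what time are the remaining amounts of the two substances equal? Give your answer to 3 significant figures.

Set 1740·(1/2)^(t/78.4) = 1140·(1/2)^(t/446).
Taking log₂: log₂(1740/1140) = t·(1/78.4 − 1/446).
log₂(1.5263) = 0.61005; 1/78.4 − 1/446 = 0.010513.
t = 0.61005 / 0.010513 ≈ 58.029 hours.

58.0 hours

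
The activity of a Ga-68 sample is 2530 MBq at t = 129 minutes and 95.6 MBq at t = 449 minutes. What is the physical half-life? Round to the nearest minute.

Over Δt = 449 − 129 = 320 minutes, the level fell by a factor of 2530/95.6 ≈ 26.464.
n = log₂(26.464) ≈ 4.726 half-lives, so t½ = 320/4.726 ≈ 67.711 minutes.

68 minutes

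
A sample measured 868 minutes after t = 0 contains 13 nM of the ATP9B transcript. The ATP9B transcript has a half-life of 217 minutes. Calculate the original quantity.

208 nM

Number of half-lives elapsed: n = 868/217 ≈ 4.
A₀ = A × 2^n = 13 × 2^4 = 13 × 16 ≈ 208 nM.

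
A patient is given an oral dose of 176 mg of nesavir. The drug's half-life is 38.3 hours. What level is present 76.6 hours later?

44 mg

Elapsed time is 2 half-lives (76.6/38.3).
Each half-life halves the amount: 176 × (1/2)^2 = 176/4 = 44 mg.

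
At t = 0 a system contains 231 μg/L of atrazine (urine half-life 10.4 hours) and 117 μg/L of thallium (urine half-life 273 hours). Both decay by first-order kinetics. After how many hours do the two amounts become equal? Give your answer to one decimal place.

Set 231·(1/2)^(t/10.4) = 117·(1/2)^(t/273).
Taking log₂: log₂(231/117) = t·(1/10.4 − 1/273).
log₂(1.9744) = 0.98138; 1/10.4 − 1/273 = 0.092491.
t = 0.98138 / 0.092491 ≈ 10.611 hours.

10.6 hours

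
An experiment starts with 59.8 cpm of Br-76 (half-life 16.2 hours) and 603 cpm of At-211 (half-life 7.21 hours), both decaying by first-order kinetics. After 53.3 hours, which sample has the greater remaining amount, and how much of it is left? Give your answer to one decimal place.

Br-76, 6.1 cpm

Br-76: 59.8 × (1/2)^3.2901 ≈ 6.1133 cpm.
At-211: 603 × (1/2)^7.3925 ≈ 3.5888 cpm.
Br-76 has more remaining, at ≈ 6.1133 cpm.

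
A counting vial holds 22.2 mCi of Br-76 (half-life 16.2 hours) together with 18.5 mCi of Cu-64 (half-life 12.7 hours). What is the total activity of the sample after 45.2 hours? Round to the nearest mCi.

Br-76: 22.2 × (1/2)^(45.2/16.2) = 22.2 × (1/2)^2.7901 ≈ 3.2095 mCi.
Cu-64: 18.5 × (1/2)^(45.2/12.7) = 18.5 × (1/2)^3.5591 ≈ 1.5696 mCi.
Total = 3.2095 + 1.5696 ≈ 4.7791 mCi.

5 mCi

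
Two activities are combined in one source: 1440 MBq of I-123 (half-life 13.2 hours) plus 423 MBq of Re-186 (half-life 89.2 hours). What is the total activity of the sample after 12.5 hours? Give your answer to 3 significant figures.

1130 MBq

I-123: 1440 × (1/2)^(12.5/13.2) = 1440 × (1/2)^0.94697 ≈ 746.96 MBq.
Re-186: 423 × (1/2)^(12.5/89.2) = 423 × (1/2)^0.14013 ≈ 383.84 MBq.
Total = 746.96 + 383.84 ≈ 1130.8 MBq.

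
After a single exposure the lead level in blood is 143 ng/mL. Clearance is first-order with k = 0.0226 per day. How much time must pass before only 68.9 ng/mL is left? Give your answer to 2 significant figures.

32 days

t½ = ln 2 / k = 0.69315 / 0.0226 ≈ 30.67 days.
Fraction remaining = 68.9/143 ≈ 0.48182.
n = log₂(143/68.9) = ln(2.0755)/ln 2 ≈ 1.0534 half-lives.
t = n × t½ = 1.0534 × 30.67 ≈ 32.309 days.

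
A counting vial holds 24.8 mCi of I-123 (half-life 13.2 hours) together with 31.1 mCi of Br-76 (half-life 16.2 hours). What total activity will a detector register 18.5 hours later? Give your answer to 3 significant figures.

23.5 mCi

I-123: 24.8 × (1/2)^(18.5/13.2) = 24.8 × (1/2)^1.4015 ≈ 9.3876 mCi.
Br-76: 31.1 × (1/2)^(18.5/16.2) = 31.1 × (1/2)^1.142 ≈ 14.093 mCi.
Total = 9.3876 + 14.093 ≈ 23.48 mCi.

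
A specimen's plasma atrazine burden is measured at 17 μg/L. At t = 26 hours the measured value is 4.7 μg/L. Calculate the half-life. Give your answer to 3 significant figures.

14.0 hours

A/A₀ = 4.7/17 ≈ 0.27647.
n = log₂(3.617) ≈ 1.8548 half-lives elapsed in 26 hours.
t½ = 26/1.8548 ≈ 14.018 hours.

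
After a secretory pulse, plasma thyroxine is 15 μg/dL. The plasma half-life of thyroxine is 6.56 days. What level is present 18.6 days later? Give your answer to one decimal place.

2.1 μg/dL

Number of half-lives: n = 18.6/6.56 ≈ 2.8354.
Remaining = 15 × (1/2)^2.8354 = 15 × 0.14011 ≈ 2.1017 μg/dL.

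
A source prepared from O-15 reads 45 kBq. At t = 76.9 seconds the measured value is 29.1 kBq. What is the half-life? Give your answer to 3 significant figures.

122 seconds

A/A₀ = 29.1/45 ≈ 0.64667.
n = log₂(1.5464) ≈ 0.62891 half-lives elapsed in 76.9 seconds.
t½ = 76.9/0.62891 ≈ 122.28 seconds.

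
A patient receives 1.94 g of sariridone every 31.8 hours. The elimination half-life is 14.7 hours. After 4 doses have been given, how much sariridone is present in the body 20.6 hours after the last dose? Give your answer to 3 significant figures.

0.943 g

The 4 doses were given 116, 84.2, 52.4, 20.6 hours ago.
Total = 1.94·(1/2)^(116/14.7) + 1.94·(1/2)^(84.2/14.7) + 1.94·(1/2)^(52.4/14.7) + 1.94·(1/2)^(20.6/14.7)
      = 0.008172 + 0.036605 + 0.16396 + 0.73443 ≈ 0.94317 g.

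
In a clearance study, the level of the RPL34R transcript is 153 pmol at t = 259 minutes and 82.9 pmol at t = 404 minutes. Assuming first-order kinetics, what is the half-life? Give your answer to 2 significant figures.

Over Δt = 404 − 259 = 145 minutes, the level fell by a factor of 153/82.9 ≈ 1.8456.
n = log₂(1.8456) ≈ 0.88409 half-lives, so t½ = 145/0.88409 ≈ 164.01 minutes.

160 minutes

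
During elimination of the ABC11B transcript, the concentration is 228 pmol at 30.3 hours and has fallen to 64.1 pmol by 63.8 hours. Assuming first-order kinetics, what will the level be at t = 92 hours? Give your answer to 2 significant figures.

22 pmol

Over Δt = 63.8 − 30.3 = 33.5 hours, the level fell by a factor of 228/64.1 ≈ 3.5569.
n = log₂(3.5569) ≈ 1.8306 half-lives, so t½ = 33.5/1.8306 ≈ 18.3 hours.
From t = 63.8 to t = 92: 64.1 × (1/2)^((92−63.8)/18.3) ≈ 22.028 pmol.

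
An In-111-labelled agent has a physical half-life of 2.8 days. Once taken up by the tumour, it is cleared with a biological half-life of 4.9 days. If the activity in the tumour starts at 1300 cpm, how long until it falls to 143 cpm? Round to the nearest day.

6 days

1/t_eff = 1/t_phys + 1/t_biol = 1/2.8 + 1/4.9 = 0.56122 per day.
t_eff = 2.8 × 4.9 / (2.8 + 4.9) ≈ 1.7818 days.
n = log₂(1300/143) ≈ 3.1844; t = 3.1844 × 1.7818 ≈ 5.6741 days.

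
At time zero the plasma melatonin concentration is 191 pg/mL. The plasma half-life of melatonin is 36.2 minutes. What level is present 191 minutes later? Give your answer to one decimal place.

Number of half-lives: n = 191/36.2 ≈ 5.2762.
Remaining = 191 × (1/2)^5.2762 = 191 × 0.025804 ≈ 4.9286 pg/mL.

4.9 pg/mL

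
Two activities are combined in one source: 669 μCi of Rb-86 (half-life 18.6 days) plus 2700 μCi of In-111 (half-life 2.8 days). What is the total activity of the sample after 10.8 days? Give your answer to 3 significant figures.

Rb-86: 669 × (1/2)^(10.8/18.6) = 669 × (1/2)^0.58065 ≈ 447.34 μCi.
In-111: 2700 × (1/2)^(10.8/2.8) = 2700 × (1/2)^3.8571 ≈ 186.32 μCi.
Total = 447.34 + 186.32 ≈ 633.65 μCi.

634 μCi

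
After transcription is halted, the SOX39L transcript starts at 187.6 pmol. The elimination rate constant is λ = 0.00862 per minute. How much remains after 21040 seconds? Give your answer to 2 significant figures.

t½ = ln 2 / λ = 0.69315 / 0.00862 ≈ 80.412 minutes.
Convert the elapsed time: 21040 seconds = 350.667 minutes.
Number of half-lives: n = 350.667/80.412 ≈ 4.3609.
Remaining = 187.6 × (1/2)^4.3609 = 187.6 × 0.048667 ≈ 9.13 pmol.

9.1 pmol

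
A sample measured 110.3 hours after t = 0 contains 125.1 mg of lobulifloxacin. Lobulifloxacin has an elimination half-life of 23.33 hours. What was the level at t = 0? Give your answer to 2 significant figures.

3300 mg

Number of half-lives elapsed: n = 110.3/23.33 ≈ 4.7278.
A₀ = A × 2^n = 125.1 × 2^4.7278 = 125.1 × 26.498 ≈ 3314.9 mg.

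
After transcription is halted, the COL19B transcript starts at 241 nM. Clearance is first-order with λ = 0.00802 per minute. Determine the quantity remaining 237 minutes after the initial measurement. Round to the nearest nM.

36 nM

t½ = ln 2 / λ = 0.69315 / 0.00802 ≈ 86.427 minutes.
Number of half-lives: n = 237/86.427 ≈ 2.7422.
Remaining = 241 × (1/2)^2.7422 = 241 × 0.14946 ≈ 36.019 nM.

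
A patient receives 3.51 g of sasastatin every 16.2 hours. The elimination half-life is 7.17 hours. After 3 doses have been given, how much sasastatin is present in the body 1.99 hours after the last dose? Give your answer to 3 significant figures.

3.63 g

The 3 doses were given 34.39, 18.19, 1.99 hours ago.
Total = 3.51·(1/2)^(34.39/7.17) + 3.51·(1/2)^(18.19/7.17) + 3.51·(1/2)^(1.99/7.17)
      = 0.12631 + 0.60479 + 2.8957 ≈ 3.6268 g.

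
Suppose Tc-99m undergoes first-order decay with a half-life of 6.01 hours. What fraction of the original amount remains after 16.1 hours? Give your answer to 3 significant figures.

0.156

n = 16.1/6.01 ≈ 2.6789 half-lives.
Fraction remaining = (1/2)^2.6789 ≈ 0.15616.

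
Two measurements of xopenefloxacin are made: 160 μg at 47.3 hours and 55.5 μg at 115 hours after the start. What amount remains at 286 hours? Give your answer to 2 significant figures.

3.8 μg

Over Δt = 115 − 47.3 = 67.7 hours, the level fell by a factor of 160/55.5 ≈ 2.8829.
n = log₂(2.8829) ≈ 1.5275 half-lives, so t½ = 67.7/1.5275 ≈ 44.32 hours.
From t = 115 to t = 286: 55.5 × (1/2)^((286−115)/44.32) ≈ 3.8268 μg.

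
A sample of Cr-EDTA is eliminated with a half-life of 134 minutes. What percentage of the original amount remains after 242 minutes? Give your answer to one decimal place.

28.6%

n = 242/134 ≈ 1.806 half-lives.
Fraction remaining = (1/2)^1.806 ≈ 0.28599, i.e. 28.599%.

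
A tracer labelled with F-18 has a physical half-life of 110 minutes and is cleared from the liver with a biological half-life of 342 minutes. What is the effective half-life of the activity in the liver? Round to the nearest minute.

1/t_eff = 1/t_phys + 1/t_biol = 1/110 + 1/342 = 0.012015 per minute.
t_eff = 110 × 342 / (110 + 342) ≈ 83.23 minutes.

83 minutes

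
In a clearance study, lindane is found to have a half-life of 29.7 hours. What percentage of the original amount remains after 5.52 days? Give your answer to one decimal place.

4.5%

5.52 days = 132.48 hours.
n = 132.48/29.7 ≈ 4.4606 half-lives.
Fraction remaining = (1/2)^4.4606 ≈ 0.045418, i.e. 4.5418%.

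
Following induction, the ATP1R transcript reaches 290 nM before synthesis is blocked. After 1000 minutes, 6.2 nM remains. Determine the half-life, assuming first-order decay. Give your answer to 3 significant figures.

180 minutes

A/A₀ = 6.2/290 ≈ 0.021379.
n = log₂(46.774) ≈ 5.5476 half-lives elapsed in 1000 minutes.
t½ = 1000/5.5476 ≈ 180.26 minutes.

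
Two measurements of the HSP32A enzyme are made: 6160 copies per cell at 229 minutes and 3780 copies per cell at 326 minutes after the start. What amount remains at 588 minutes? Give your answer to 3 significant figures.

Over Δt = 326 − 229 = 97 minutes, the level fell by a factor of 6160/3780 ≈ 1.6296.
n = log₂(1.6296) ≈ 0.70454 half-lives, so t½ = 97/0.70454 ≈ 137.68 minutes.
From t = 326 to t = 588: 3780 × (1/2)^((588−326)/137.68) ≈ 1010.7 copies per cell.

1010 copies per cell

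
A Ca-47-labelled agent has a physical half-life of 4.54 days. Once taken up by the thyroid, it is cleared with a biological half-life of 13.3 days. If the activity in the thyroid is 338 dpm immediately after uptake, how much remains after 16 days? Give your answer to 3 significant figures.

12.8 dpm

1/t_eff = 1/t_phys + 1/t_biol = 1/4.54 + 1/13.3 = 0.29545 per day.
t_eff = 4.54 × 13.3 / (4.54 + 13.3) ≈ 3.3846 days.
Remaining = 338 × (1/2)^(16/3.3846) = 338 × (1/2)^4.7272 ≈ 12.761 dpm.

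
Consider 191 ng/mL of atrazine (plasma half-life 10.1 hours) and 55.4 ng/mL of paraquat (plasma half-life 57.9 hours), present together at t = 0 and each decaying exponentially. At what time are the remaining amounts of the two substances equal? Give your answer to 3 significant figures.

Set 191·(1/2)^(t/10.1) = 55.4·(1/2)^(t/57.9).
Taking log₂: log₂(191/55.4) = t·(1/10.1 − 1/57.9).
log₂(3.4477) = 1.7856; 1/10.1 − 1/57.9 = 0.081739.
t = 1.7856 / 0.081739 ≈ 21.845 hours.

21.8 hours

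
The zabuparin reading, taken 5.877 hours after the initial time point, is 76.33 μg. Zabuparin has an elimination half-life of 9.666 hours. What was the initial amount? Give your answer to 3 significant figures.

116 μg

Number of half-lives elapsed: n = 5.877/9.666 ≈ 0.60801.
A₀ = A × 2^n = 76.33 × 2^0.60801 = 76.33 × 1.5242 ≈ 116.34 μg.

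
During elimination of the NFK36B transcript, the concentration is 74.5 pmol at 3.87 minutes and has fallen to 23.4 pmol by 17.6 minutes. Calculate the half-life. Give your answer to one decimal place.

Over Δt = 17.6 − 3.87 = 13.73 minutes, the level fell by a factor of 74.5/23.4 ≈ 3.1838.
n = log₂(3.1838) ≈ 1.6707 half-lives, so t½ = 13.73/1.6707 ≈ 8.218 minutes.

8.2 minutes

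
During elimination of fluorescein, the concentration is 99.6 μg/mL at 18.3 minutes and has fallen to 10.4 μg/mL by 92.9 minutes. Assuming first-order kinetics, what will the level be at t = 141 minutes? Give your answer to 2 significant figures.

Over Δt = 92.9 − 18.3 = 74.6 minutes, the level fell by a factor of 99.6/10.4 ≈ 9.5769.
n = log₂(9.5769) ≈ 3.2596 half-lives, so t½ = 74.6/3.2596 ≈ 22.887 minutes.
From t = 92.9 to t = 141: 10.4 × (1/2)^((141−92.9)/22.887) ≈ 2.4231 μg/mL.

2.4 μg/mL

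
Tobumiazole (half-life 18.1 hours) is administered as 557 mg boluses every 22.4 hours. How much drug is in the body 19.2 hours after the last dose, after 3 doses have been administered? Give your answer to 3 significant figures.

The 3 doses were given 64, 41.6, 19.2 hours ago.
Total = 557·(1/2)^(64/18.1) + 557·(1/2)^(41.6/18.1) + 557·(1/2)^(19.2/18.1)
      = 48.022 + 113.24 + 267.01 ≈ 428.27 mg.

428 mg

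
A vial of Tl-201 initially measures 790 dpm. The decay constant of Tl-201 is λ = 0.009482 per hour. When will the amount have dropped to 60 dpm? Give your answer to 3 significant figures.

272 hours

t½ = ln 2 / λ = 0.69315 / 0.009482 ≈ 73.101 hours.
Fraction remaining = 60/790 ≈ 0.075949.
n = log₂(790/60) = ln(13.167)/ln 2 ≈ 3.7188 half-lives.
t = n × t½ = 3.7188 × 73.101 ≈ 271.85 hours.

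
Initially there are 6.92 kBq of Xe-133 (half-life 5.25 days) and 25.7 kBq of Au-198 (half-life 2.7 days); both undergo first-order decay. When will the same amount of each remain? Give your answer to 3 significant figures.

10.5 days

Set 6.92·(1/2)^(t/5.25) = 25.7·(1/2)^(t/2.7).
Taking log₂: log₂(6.92/25.7) = t·(1/5.25 − 1/2.7).
log₂(0.26926) = -1.8929; 1/5.25 − 1/2.7 = -0.17989.
t = -1.8929 / -0.17989 ≈ 10.522 days.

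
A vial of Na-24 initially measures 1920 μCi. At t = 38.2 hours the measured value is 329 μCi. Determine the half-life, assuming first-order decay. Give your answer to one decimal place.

A/A₀ = 329/1920 ≈ 0.17135.
n = log₂(5.8359) ≈ 2.5449 half-lives elapsed in 38.2 hours.
t½ = 38.2/2.5449 ≈ 15.01 hours.

15.0 hours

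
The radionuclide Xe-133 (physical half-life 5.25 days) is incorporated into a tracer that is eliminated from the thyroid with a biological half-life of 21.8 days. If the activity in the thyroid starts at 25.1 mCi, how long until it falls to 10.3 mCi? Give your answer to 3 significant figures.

5.44 days

1/t_eff = 1/t_phys + 1/t_biol = 1/5.25 + 1/21.8 = 0.23635 per day.
t_eff = 5.25 × 21.8 / (5.25 + 21.8) ≈ 4.2311 days.
n = log₂(25.1/10.3) ≈ 1.285; t = 1.285 × 4.2311 ≈ 5.4371 days.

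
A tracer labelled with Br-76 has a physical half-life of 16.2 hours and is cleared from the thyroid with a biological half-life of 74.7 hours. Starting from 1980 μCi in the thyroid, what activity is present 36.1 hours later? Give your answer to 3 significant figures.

302 μCi

1/t_eff = 1/t_phys + 1/t_biol = 1/16.2 + 1/74.7 = 0.075115 per hour.
t_eff = 16.2 × 74.7 / (16.2 + 74.7) ≈ 13.313 hours.
Remaining = 1980 × (1/2)^(36.1/13.313) = 1980 × (1/2)^2.7117 ≈ 302.26 μCi.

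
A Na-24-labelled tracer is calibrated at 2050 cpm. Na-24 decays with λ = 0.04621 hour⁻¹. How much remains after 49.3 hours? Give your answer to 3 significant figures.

t½ = ln 2 / λ = 0.69315 / 0.04621 ≈ 15 hours.
Number of half-lives: n = 49.3/15 ≈ 3.2867.
Remaining = 2050 × (1/2)^3.2867 = 2050 × 0.10247 ≈ 210.07 cpm.

210 cpm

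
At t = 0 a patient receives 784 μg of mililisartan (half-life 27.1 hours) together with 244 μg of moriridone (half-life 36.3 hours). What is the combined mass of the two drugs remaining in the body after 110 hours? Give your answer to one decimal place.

mililisartan: 784 × (1/2)^(110/27.1) = 784 × (1/2)^4.059 ≈ 47.035 μg.
moriridone: 244 × (1/2)^(110/36.3) = 244 × (1/2)^3.0303 ≈ 29.866 μg.
Total = 47.035 + 29.866 ≈ 76.901 μg.

76.9 μg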